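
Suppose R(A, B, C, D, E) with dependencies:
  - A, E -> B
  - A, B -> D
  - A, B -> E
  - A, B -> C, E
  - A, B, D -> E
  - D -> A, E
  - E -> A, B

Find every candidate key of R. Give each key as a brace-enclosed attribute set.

{D}⁺ = {A, B, C, D, E}, which is every attribute, so {D} is a candidate key.
{E}⁺ = {A, B, C, D, E}, which is every attribute, so {E} is a candidate key.
{A, B}⁺ = {A, B, C, D, E}, which is every attribute, so {A, B} is a candidate key.
No proper subset of any of these is a key, and no other minimal superkey exists.

{A, B}, {D}, {E}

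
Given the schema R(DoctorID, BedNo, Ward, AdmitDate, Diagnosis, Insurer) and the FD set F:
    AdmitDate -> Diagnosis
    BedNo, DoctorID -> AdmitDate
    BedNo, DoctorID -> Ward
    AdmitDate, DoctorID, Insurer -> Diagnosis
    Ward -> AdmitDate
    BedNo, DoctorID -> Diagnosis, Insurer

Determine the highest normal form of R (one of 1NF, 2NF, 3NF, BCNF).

2NF

Candidate key: {BedNo, DoctorID}. Prime attributes: {BedNo, DoctorID}.
AdmitDate -> Diagnosis breaks BCNF: {AdmitDate}⁺ = {AdmitDate, Diagnosis}, so {AdmitDate} is not a superkey.
AdmitDate -> Diagnosis has non-prime {Diagnosis} on the right and a non-superkey on the left, so 3NF fails.
No non-prime attribute depends on a proper subset of any candidate key, so 2NF holds.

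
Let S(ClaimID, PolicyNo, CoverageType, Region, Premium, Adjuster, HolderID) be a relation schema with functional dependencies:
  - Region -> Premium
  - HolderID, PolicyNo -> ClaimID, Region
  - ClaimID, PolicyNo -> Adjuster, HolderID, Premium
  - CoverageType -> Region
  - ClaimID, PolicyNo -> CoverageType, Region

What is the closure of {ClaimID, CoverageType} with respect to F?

{ClaimID, CoverageType, Premium, Region}

Start with {ClaimID, CoverageType}.
CoverageType -> Region applies; add {Region} → now {ClaimID, CoverageType, Region}.
Region -> Premium applies; add {Premium} → now {ClaimID, CoverageType, Premium, Region}.
No further FD applies.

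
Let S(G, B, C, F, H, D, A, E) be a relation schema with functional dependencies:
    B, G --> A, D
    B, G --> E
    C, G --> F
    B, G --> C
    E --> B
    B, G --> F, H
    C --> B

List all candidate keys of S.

{B, G}, {C, G}, {E, G}

{G} never appears on the right of any FD, so every key must include it.
{B, G}⁺ = {A, B, C, D, E, F, G, H}, which is every attribute, so {B, G} is a candidate key.
{C, G}⁺ = {A, B, C, D, E, F, G, H}, which is every attribute, so {C, G} is a candidate key.
{E, G}⁺ = {A, B, C, D, E, F, G, H}, which is every attribute, so {E, G} is a candidate key.
Any other superkey properly contains one of these, so there are no further candidate keys.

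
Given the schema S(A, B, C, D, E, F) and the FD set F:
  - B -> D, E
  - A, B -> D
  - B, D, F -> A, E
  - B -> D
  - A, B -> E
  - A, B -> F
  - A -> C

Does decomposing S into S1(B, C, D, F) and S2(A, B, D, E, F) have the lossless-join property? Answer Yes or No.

Yes

The shared attributes are {B, D, F} and {B, D, F}⁺ = {A, B, C, D, E, F}.
This includes all of S1, so the common attributes are a superkey of S1 — the join is lossless.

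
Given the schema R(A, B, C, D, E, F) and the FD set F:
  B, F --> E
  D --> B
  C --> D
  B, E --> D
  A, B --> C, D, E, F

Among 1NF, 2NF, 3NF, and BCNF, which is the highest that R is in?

Candidate keys: {A, B}, {A, C}, {A, D}. Prime attributes: {A, B, C, D}.
B, F --> E: {B, F}⁺ = {B, D, E, F}, which is not all of the attributes, so the left side is not a superkey — BCNF is violated.
B, F --> E determines the non-prime attribute {E} from a non-superkey — 3NF is violated.
Checking every proper subset of each key, none determines a non-prime attribute — 2NF is satisfied.

2NF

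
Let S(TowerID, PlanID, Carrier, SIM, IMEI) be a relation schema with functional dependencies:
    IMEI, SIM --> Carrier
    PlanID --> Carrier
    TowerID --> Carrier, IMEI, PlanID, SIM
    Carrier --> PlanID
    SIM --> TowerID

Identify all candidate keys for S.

{SIM}, {TowerID}

{SIM}⁺ = {Carrier, IMEI, PlanID, SIM, TowerID} — all of the relation — so {SIM} is a candidate key.
{TowerID}⁺ = {Carrier, IMEI, PlanID, SIM, TowerID} — all of the relation — so {TowerID} is a candidate key.
No proper subset of any of these is a key, and no other minimal superkey exists.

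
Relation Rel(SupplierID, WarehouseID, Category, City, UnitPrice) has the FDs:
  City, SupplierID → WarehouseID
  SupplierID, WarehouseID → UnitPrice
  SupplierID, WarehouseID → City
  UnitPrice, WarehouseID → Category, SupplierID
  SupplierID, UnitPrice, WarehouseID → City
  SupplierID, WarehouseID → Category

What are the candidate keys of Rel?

{City, SupplierID}, {SupplierID, WarehouseID}, {UnitPrice, WarehouseID}

{City, SupplierID} is a candidate key since {City, SupplierID}⁺ = {Category, City, SupplierID, UnitPrice, WarehouseID} covers every attribute.
{SupplierID, WarehouseID} is a candidate key since {SupplierID, WarehouseID}⁺ = {Category, City, SupplierID, UnitPrice, WarehouseID} covers every attribute.
{UnitPrice, WarehouseID} is a candidate key since {UnitPrice, WarehouseID}⁺ = {Category, City, SupplierID, UnitPrice, WarehouseID} covers every attribute.
These are minimal and exhaustive — every other superkey contains one of them.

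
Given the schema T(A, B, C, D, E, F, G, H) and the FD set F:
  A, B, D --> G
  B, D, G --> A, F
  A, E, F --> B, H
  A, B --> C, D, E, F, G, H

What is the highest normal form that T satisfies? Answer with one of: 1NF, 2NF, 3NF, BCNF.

Candidate keys: {A, B}, {A, E, F}, {B, D, G}. Prime attributes: {A, B, D, E, F, G}.
The left-hand side of every FD is a superkey, so BCNF is satisfied.

BCNF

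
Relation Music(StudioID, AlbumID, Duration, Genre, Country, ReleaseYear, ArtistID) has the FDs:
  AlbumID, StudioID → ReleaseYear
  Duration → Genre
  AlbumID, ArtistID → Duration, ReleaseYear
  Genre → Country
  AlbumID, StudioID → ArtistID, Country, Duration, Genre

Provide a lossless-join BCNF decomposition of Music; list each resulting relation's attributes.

Candidate key of the original relation: {AlbumID, StudioID}.
{AlbumID, ArtistID, Country, Duration, Genre, ReleaseYear, StudioID}: {Duration} determines {Country, Duration, Genre} here but is not a superkey — split on Duration → Country, Genre, giving {Country, Duration, Genre} and {AlbumID, ArtistID, Duration, ReleaseYear, StudioID}.
{Country, Duration, Genre}: {Genre} determines {Country, Genre} here but is not a superkey — split on Genre → Country, giving {Country, Genre} and {Duration, Genre}.
{Country, Genre} is in BCNF.
{Duration, Genre} is in BCNF.
{AlbumID, ArtistID, Duration, ReleaseYear, StudioID}: {AlbumID, ArtistID} determines {AlbumID, ArtistID, Duration, ReleaseYear} here but is not a superkey — split on AlbumID, ArtistID → Duration, ReleaseYear, giving {AlbumID, ArtistID, Duration, ReleaseYear} and {AlbumID, ArtistID, StudioID}.
{AlbumID, ArtistID, Duration, ReleaseYear} is in BCNF.
{AlbumID, ArtistID, StudioID} is in BCNF.

{AlbumID, ArtistID, Duration, ReleaseYear}; {AlbumID, ArtistID, StudioID}; {Country, Genre}; {Duration, Genre}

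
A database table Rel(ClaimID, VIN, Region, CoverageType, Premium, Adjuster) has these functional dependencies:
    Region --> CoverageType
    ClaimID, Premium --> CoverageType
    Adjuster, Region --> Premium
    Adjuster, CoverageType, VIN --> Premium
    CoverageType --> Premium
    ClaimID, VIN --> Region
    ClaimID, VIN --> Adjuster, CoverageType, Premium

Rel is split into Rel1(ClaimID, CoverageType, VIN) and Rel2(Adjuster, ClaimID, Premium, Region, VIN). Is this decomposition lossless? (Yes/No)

Common attributes: {ClaimID, VIN}; their closure is {Adjuster, ClaimID, CoverageType, Premium, Region, VIN}.
This includes all of Rel1, so the common attributes are a superkey of Rel1 — the join is lossless.

Yes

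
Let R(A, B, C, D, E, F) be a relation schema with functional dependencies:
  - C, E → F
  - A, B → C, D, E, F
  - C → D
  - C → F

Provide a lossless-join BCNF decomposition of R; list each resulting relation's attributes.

Candidate key of the original relation: {A, B}.
{A, B, C, D, E, F}: {C, E} determines {C, D, E, F} here but is not a superkey — split on C, E → D, F, giving {C, D, E, F} and {A, B, C, E}.
{C, D, E, F}: {C} determines {C, D, F} here but is not a superkey — split on C → D, F, giving {C, D, F} and {C, E}.
{C, D, F}: every determinant is a superkey — BCNF.
{C, E}: every determinant is a superkey — BCNF.
{A, B, C, E}: every determinant is a superkey — BCNF.

{A, B, C, E}; {C, D, F}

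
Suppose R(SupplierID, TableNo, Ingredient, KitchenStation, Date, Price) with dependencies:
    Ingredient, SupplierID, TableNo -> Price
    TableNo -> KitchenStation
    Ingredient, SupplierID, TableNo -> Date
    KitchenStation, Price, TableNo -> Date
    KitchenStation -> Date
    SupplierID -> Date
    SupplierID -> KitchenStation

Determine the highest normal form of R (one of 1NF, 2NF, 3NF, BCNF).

1NF

Candidate key: {Ingredient, SupplierID, TableNo}. Prime attributes: {Ingredient, SupplierID, TableNo}.
For TableNo -> KitchenStation we have {TableNo}⁺ = {Date, KitchenStation, TableNo}; {TableNo} is not a superkey, so BCNF fails.
TableNo -> KitchenStation determines the non-prime attribute {KitchenStation} from a non-superkey — 3NF is violated.
Since {SupplierID} ⊂ {Ingredient, SupplierID, TableNo} and {SupplierID}⁺ ⊇ {Date, KitchenStation} with {Date, KitchenStation} non-prime, there is a partial dependency; 2NF fails.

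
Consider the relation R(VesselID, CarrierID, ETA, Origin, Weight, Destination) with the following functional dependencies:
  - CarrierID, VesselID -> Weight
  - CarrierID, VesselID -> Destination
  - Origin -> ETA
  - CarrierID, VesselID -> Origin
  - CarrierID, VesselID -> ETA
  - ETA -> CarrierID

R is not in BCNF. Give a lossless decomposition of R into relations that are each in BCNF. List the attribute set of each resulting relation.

{CarrierID, ETA}; {Destination, Origin, VesselID, Weight}; {ETA, Origin}

Candidate keys of the original relation: {CarrierID, VesselID}, {ETA, VesselID}, {Origin, VesselID}.
In {CarrierID, Destination, ETA, Origin, VesselID, Weight}, {Origin} is not a superkey ({Origin}⁺ restricted to this set is {CarrierID, ETA, Origin}), so split on Origin -> CarrierID, ETA into {CarrierID, ETA, Origin} and {Destination, Origin, VesselID, Weight}.
In {CarrierID, ETA, Origin}, {ETA} is not a superkey ({ETA}⁺ restricted to this set is {CarrierID, ETA}), so split on ETA -> CarrierID into {CarrierID, ETA} and {ETA, Origin}.
{CarrierID, ETA} is in BCNF.
{ETA, Origin} is in BCNF.
{Destination, Origin, VesselID, Weight} is in BCNF.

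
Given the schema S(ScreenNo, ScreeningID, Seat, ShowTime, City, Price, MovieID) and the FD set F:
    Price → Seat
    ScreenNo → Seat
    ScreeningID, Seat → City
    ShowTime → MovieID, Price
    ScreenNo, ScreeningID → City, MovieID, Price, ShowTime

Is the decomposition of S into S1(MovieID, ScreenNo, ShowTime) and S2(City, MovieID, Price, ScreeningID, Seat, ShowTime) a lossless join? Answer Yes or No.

No

Common attributes: {MovieID, ShowTime}; their closure is {MovieID, Price, Seat, ShowTime}.
S1 ⊄ {MovieID, Price, Seat, ShowTime} and S2 ⊄ {MovieID, Price, Seat, ShowTime}, so the split is lossy.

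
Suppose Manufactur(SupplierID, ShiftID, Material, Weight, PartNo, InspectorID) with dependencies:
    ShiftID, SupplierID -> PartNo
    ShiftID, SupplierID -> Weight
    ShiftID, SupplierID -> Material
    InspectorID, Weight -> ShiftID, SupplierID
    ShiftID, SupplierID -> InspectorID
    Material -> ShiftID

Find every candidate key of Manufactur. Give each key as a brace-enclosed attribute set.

Closure of {InspectorID, Weight} is {InspectorID, Material, PartNo, ShiftID, SupplierID, Weight}, the whole schema; {InspectorID, Weight} is a candidate key.
Closure of {Material, SupplierID} is {InspectorID, Material, PartNo, ShiftID, SupplierID, Weight}, the whole schema; {Material, SupplierID} is a candidate key.
Closure of {ShiftID, SupplierID} is {InspectorID, Material, PartNo, ShiftID, SupplierID, Weight}, the whole schema; {ShiftID, SupplierID} is a candidate key.
These are minimal and exhaustive — every other superkey contains one of them.

{InspectorID, Weight}, {Material, SupplierID}, {ShiftID, SupplierID}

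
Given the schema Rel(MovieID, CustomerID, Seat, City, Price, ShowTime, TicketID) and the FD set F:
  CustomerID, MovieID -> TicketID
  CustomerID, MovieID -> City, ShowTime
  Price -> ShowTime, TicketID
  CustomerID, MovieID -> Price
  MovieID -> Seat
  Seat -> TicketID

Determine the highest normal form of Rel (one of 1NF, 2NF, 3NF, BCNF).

1NF

Candidate key: {CustomerID, MovieID}. Prime attributes: {CustomerID, MovieID}.
For Price -> ShowTime, TicketID we have {Price}⁺ = {Price, ShowTime, TicketID}; {Price} is not a superkey, so BCNF fails.
Price -> ShowTime, TicketID determines the non-prime attributes {ShowTime, TicketID} from a non-superkey — 3NF is violated.
Since {MovieID} ⊂ {CustomerID, MovieID} and {MovieID}⁺ ⊇ {Seat, TicketID} with {Seat, TicketID} non-prime, there is a partial dependency; 2NF fails.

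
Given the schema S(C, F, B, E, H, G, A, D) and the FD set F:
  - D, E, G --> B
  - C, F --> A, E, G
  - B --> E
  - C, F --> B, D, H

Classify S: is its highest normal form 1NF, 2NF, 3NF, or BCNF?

2NF

Candidate key: {C, F}. Prime attributes: {C, F}.
D, E, G --> B: {D, E, G}⁺ = {B, D, E, G}, which is not all of the attributes, so the left side is not a superkey — BCNF is violated.
D, E, G --> B determines the non-prime attribute {B} from a non-superkey — 3NF is violated.
Checking every proper subset of each key, none determines a non-prime attribute — 2NF is satisfied.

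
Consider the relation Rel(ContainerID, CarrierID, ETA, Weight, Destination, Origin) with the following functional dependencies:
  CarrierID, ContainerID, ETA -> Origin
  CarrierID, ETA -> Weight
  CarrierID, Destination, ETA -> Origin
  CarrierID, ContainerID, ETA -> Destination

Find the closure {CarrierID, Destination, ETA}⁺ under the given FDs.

{CarrierID, Destination, ETA, Origin, Weight}

Start with {CarrierID, Destination, ETA}.
CarrierID, ETA -> Weight applies; add {Weight} → now {CarrierID, Destination, ETA, Weight}.
CarrierID, Destination, ETA -> Origin applies; add {Origin} → now {CarrierID, Destination, ETA, Origin, Weight}.
No further FD applies.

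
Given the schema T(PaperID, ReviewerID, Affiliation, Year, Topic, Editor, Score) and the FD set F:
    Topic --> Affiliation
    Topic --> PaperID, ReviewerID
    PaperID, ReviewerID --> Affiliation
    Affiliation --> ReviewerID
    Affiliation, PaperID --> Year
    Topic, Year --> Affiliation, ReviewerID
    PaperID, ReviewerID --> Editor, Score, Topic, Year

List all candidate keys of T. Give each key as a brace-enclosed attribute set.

{Affiliation, PaperID}, {PaperID, ReviewerID}, {Topic}

{Topic} is a candidate key since {Topic}⁺ = {Affiliation, Editor, PaperID, ReviewerID, Score, Topic, Year} covers every attribute.
{Affiliation, PaperID} is a candidate key since {Affiliation, PaperID}⁺ = {Affiliation, Editor, PaperID, ReviewerID, Score, Topic, Year} covers every attribute.
{PaperID, ReviewerID} is a candidate key since {PaperID, ReviewerID}⁺ = {Affiliation, Editor, PaperID, ReviewerID, Score, Topic, Year} covers every attribute.
No proper subset of any of these is a key, and no other minimal superkey exists.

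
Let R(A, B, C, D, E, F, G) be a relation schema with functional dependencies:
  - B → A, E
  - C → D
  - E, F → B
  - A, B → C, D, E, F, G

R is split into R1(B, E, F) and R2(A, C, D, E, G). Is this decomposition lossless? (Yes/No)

The shared attributes are {E} and {E}⁺ = {E}.
The closure covers neither R1 nor R2 entirely; the join is not lossless.

No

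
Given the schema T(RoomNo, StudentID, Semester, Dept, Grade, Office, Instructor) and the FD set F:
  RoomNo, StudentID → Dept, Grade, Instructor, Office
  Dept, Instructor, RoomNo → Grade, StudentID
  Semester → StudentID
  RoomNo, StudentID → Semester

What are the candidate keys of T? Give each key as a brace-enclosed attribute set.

{Dept, Instructor, RoomNo}, {RoomNo, Semester}, {RoomNo, StudentID}

{RoomNo} never appears on the right of any FD, so every key must include it.
{RoomNo, Semester}⁺ = {Dept, Grade, Instructor, Office, RoomNo, Semester, StudentID}, which is every attribute, so {RoomNo, Semester} is a candidate key.
{RoomNo, StudentID}⁺ = {Dept, Grade, Instructor, Office, RoomNo, Semester, StudentID}, which is every attribute, so {RoomNo, StudentID} is a candidate key.
{Dept, Instructor, RoomNo}⁺ = {Dept, Grade, Instructor, Office, RoomNo, Semester, StudentID}, which is every attribute, so {Dept, Instructor, RoomNo} is a candidate key.
No proper subset of any of these is a key, and no other minimal superkey exists.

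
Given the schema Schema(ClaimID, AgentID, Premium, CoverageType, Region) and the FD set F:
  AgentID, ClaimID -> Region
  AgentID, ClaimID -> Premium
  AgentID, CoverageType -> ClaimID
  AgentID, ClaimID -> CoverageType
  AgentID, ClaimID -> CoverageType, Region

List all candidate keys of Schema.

No FD produces {AgentID}, so it must be in every candidate key.
{AgentID, ClaimID}⁺ = {AgentID, ClaimID, CoverageType, Premium, Region} — all of the relation — so {AgentID, ClaimID} is a candidate key.
{AgentID, CoverageType}⁺ = {AgentID, ClaimID, CoverageType, Premium, Region} — all of the relation — so {AgentID, CoverageType} is a candidate key.
These are minimal and exhaustive — every other superkey contains one of them.

{AgentID, ClaimID}, {AgentID, CoverageType}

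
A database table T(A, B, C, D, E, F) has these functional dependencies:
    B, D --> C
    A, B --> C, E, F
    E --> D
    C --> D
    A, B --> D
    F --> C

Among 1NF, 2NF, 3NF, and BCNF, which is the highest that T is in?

Candidate key: {A, B}. Prime attributes: {A, B}.
For B, D --> C we have {B, D}⁺ = {B, C, D}; {B, D} is not a superkey, so BCNF fails.
B, D --> C determines the non-prime attribute {C} from a non-superkey — 3NF is violated.
Checking every proper subset of each key, none determines a non-prime attribute — 2NF is satisfied.

2NF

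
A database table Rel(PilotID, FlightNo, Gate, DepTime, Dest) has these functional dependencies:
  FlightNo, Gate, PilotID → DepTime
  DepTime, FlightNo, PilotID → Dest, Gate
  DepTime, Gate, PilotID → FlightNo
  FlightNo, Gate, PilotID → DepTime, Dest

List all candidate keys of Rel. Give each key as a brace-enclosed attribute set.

{DepTime, FlightNo, PilotID}, {DepTime, Gate, PilotID}, {FlightNo, Gate, PilotID}

Attributes never on any right-hand side: {PilotID} — every candidate key must contain it.
Closure of {DepTime, FlightNo, PilotID} is {DepTime, Dest, FlightNo, Gate, PilotID}, the whole schema; {DepTime, FlightNo, PilotID} is a candidate key.
Closure of {DepTime, Gate, PilotID} is {DepTime, Dest, FlightNo, Gate, PilotID}, the whole schema; {DepTime, Gate, PilotID} is a candidate key.
Closure of {FlightNo, Gate, PilotID} is {DepTime, Dest, FlightNo, Gate, PilotID}, the whole schema; {FlightNo, Gate, PilotID} is a candidate key.
No proper subset of any of these is a key, and no other minimal superkey exists.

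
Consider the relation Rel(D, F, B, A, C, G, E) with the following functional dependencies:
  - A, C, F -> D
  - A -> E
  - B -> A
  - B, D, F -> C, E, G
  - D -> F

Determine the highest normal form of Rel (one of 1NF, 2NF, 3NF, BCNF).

Candidate keys: {B, C, F}, {B, D}. Prime attributes: {B, C, D, F}.
For A, C, F -> D we have {A, C, F}⁺ = {A, C, D, E, F}; {A, C, F} is not a superkey, so BCNF fails.
A -> E has non-prime {E} on the right and a non-superkey on the left, so 3NF fails.
The proper key subset {B} of {B, D} determines non-prime {A, E}, so the relation is not even in 2NF.

1NF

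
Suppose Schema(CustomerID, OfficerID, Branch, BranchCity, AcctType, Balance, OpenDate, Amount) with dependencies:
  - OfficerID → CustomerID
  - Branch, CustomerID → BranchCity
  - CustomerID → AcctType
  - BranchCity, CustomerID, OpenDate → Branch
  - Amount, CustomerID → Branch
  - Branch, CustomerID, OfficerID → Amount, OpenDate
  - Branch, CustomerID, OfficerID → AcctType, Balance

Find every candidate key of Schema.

Attributes never on any right-hand side: {OfficerID} — every candidate key must contain it.
{Amount, OfficerID}⁺ = {AcctType, Amount, Balance, Branch, BranchCity, CustomerID, OfficerID, OpenDate} — all of the relation — so {Amount, OfficerID} is a candidate key.
{Branch, OfficerID}⁺ = {AcctType, Amount, Balance, Branch, BranchCity, CustomerID, OfficerID, OpenDate} — all of the relation — so {Branch, OfficerID} is a candidate key.
{BranchCity, OfficerID, OpenDate}⁺ = {AcctType, Amount, Balance, Branch, BranchCity, CustomerID, OfficerID, OpenDate} — all of the relation — so {BranchCity, OfficerID, OpenDate} is a candidate key.
No proper subset of any of these is a key, and no other minimal superkey exists.

{Amount, OfficerID}, {Branch, OfficerID}, {BranchCity, OfficerID, OpenDate}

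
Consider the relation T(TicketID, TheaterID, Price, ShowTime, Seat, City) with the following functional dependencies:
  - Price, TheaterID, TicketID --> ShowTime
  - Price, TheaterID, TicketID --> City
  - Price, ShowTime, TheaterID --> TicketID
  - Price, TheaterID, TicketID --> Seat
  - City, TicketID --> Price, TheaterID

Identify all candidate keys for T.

{City, TicketID}, {Price, ShowTime, TheaterID}, {Price, TheaterID, TicketID}

{City, TicketID}⁺ = {City, Price, Seat, ShowTime, TheaterID, TicketID}, which is every attribute, so {City, TicketID} is a candidate key.
{Price, ShowTime, TheaterID}⁺ = {City, Price, Seat, ShowTime, TheaterID, TicketID}, which is every attribute, so {Price, ShowTime, TheaterID} is a candidate key.
{Price, TheaterID, TicketID}⁺ = {City, Price, Seat, ShowTime, TheaterID, TicketID}, which is every attribute, so {Price, TheaterID, TicketID} is a candidate key.
Any other superkey properly contains one of these, so there are no further candidate keys.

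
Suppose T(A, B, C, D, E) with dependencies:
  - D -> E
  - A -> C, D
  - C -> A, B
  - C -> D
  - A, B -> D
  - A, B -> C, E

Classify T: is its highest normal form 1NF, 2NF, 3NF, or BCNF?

Candidate keys: {A}, {C}. Prime attributes: {A, C}.
D -> E breaks BCNF: {D}⁺ = {D, E}, so {D} is not a superkey.
D -> E has non-prime {E} on the right and a non-superkey on the left, so 3NF fails.
All keys have size 1, which rules out partial dependencies — 2NF is satisfied.

2NF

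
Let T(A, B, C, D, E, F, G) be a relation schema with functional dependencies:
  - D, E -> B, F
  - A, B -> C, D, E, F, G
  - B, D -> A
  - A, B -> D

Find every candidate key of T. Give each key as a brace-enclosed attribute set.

Closure of {A, B} is {A, B, C, D, E, F, G}, the whole schema; {A, B} is a candidate key.
Closure of {B, D} is {A, B, C, D, E, F, G}, the whole schema; {B, D} is a candidate key.
Closure of {D, E} is {A, B, C, D, E, F, G}, the whole schema; {D, E} is a candidate key.
These are minimal and exhaustive — every other superkey contains one of them.

{A, B}, {B, D}, {D, E}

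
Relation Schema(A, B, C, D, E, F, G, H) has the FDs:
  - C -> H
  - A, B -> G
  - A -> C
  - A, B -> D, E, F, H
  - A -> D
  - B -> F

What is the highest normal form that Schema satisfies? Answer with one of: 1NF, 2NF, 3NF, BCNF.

1NF

Candidate key: {A, B}. Prime attributes: {A, B}.
C -> H breaks BCNF: {C}⁺ = {C, H}, so {C} is not a superkey.
C -> H determines the non-prime attribute {H} from a non-superkey — 3NF is violated.
The proper key subset {A} of {A, B} determines non-prime {C, D, H}, so the relation is not even in 2NF.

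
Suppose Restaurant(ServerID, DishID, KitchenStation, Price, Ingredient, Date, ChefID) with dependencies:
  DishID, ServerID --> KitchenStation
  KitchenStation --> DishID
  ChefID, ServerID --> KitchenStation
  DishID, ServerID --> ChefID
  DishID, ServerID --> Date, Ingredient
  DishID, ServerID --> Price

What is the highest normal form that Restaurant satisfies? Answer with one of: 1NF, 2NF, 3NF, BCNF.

Candidate keys: {ChefID, ServerID}, {DishID, ServerID}, {KitchenStation, ServerID}. Prime attributes: {ChefID, DishID, KitchenStation, ServerID}.
KitchenStation --> DishID breaks BCNF: {KitchenStation}⁺ = {DishID, KitchenStation}, so {KitchenStation} is not a superkey.
But every attribute on its right side ({DishID}) is prime, and the same holds for every other non-superkey FD, so 3NF still holds.

3NF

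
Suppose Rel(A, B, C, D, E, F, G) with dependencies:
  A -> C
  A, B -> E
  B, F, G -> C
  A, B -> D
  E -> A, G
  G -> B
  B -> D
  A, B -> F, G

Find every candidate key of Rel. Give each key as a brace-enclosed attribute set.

{A, B}, {A, G}, {E}

{E} is a candidate key since {E}⁺ = {A, B, C, D, E, F, G} covers every attribute.
{A, B} is a candidate key since {A, B}⁺ = {A, B, C, D, E, F, G} covers every attribute.
{A, G} is a candidate key since {A, G}⁺ = {A, B, C, D, E, F, G} covers every attribute.
Any other superkey properly contains one of these, so there are no further candidate keys.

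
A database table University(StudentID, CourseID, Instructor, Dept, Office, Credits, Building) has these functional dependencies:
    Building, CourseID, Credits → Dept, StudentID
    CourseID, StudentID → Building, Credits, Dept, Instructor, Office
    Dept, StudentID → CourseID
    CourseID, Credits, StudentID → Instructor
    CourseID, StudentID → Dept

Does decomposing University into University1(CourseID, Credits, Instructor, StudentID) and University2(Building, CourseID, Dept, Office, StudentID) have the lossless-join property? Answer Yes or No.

Yes

Common attributes: {CourseID, StudentID}; their closure is {Building, CourseID, Credits, Dept, Instructor, Office, StudentID}.
University1 is contained in that closure, so University1 ∩ University2 → University1 holds and the join is lossless.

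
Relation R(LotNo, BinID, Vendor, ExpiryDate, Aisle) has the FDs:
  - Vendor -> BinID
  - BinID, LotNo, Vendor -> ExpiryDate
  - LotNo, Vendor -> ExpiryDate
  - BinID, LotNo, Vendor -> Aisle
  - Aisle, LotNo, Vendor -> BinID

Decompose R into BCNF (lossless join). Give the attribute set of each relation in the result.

{Aisle, ExpiryDate, LotNo, Vendor}; {BinID, Vendor}

Candidate key of the original relation: {LotNo, Vendor}.
In {Aisle, BinID, ExpiryDate, LotNo, Vendor}, {Vendor} is not a superkey ({Vendor}⁺ restricted to this set is {BinID, Vendor}), so split on Vendor -> BinID into {BinID, Vendor} and {Aisle, ExpiryDate, LotNo, Vendor}.
{BinID, Vendor} has no BCNF violation.
{Aisle, ExpiryDate, LotNo, Vendor} has no BCNF violation.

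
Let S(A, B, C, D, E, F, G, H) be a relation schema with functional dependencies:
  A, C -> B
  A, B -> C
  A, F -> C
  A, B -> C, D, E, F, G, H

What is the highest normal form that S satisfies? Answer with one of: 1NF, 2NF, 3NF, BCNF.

BCNF

Candidate keys: {A, B}, {A, C}, {A, F}. Prime attributes: {A, B, C, F}.
The left-hand side of every FD is a superkey, so BCNF is satisfied.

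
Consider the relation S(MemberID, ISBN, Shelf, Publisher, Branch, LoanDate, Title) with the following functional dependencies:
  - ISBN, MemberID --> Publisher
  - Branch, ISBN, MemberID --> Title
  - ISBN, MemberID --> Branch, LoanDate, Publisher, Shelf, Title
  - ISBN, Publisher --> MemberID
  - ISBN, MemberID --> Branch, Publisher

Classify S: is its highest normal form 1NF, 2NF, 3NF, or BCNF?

BCNF

Candidate keys: {ISBN, MemberID}, {ISBN, Publisher}. Prime attributes: {ISBN, MemberID, Publisher}.
Each dependency's left side is a superkey — BCNF holds.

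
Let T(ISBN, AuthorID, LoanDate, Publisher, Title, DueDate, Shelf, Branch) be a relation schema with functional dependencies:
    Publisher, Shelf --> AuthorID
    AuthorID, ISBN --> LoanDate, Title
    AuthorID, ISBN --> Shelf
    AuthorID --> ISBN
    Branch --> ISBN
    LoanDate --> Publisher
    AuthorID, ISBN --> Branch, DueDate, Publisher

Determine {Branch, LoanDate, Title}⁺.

Start with {Branch, LoanDate, Title}.
Branch --> ISBN applies; add {ISBN} → now {Branch, ISBN, LoanDate, Title}.
LoanDate --> Publisher applies; add {Publisher} → now {Branch, ISBN, LoanDate, Publisher, Title}.
No further FD applies.

{Branch, ISBN, LoanDate, Publisher, Title}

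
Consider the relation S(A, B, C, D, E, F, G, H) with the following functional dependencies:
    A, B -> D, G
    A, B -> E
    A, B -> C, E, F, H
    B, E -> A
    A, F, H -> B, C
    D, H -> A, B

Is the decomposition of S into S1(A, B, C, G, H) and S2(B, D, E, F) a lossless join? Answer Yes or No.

No

Common attributes: {B}; their closure is {B}.
Neither S1 nor S2 is contained in that closure, so the decomposition is lossy.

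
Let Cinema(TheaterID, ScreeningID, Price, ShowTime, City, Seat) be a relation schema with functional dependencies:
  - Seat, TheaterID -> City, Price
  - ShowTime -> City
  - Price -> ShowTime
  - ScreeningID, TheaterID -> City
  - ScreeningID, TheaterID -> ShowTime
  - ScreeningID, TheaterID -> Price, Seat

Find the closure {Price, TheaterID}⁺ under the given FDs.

{City, Price, ShowTime, TheaterID}

Start with {Price, TheaterID}.
Price -> ShowTime applies; add {ShowTime} → now {Price, ShowTime, TheaterID}.
ShowTime -> City applies; add {City} → now {City, Price, ShowTime, TheaterID}.
No further FD applies.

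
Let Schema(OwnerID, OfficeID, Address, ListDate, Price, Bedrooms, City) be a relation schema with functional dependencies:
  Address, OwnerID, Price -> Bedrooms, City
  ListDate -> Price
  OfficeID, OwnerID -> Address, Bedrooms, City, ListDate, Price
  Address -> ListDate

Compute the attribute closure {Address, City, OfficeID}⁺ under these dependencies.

{Address, City, ListDate, OfficeID, Price}

Start with {Address, City, OfficeID}.
Address -> ListDate applies; add {ListDate} → now {Address, City, ListDate, OfficeID}.
ListDate -> Price applies; add {Price} → now {Address, City, ListDate, OfficeID, Price}.
No further FD applies.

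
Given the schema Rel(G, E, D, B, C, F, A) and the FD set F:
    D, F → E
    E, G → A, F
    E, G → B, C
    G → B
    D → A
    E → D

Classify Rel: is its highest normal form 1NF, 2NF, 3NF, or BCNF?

Candidate keys: {D, F, G}, {E, G}. Prime attributes: {D, E, F, G}.
D, F → E: {D, F}⁺ = {A, D, E, F}, which is not all of the attributes, so the left side is not a superkey — BCNF is violated.
G → B determines the non-prime attribute {B} from a non-superkey — 3NF is violated.
The proper key subset {E} of {E, G} determines non-prime {A}, so the relation is not even in 2NF.

1NF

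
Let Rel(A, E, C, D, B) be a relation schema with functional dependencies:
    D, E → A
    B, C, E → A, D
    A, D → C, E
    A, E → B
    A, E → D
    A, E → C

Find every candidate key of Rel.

{A, D} is a candidate key since {A, D}⁺ = {A, B, C, D, E} covers every attribute.
{A, E} is a candidate key since {A, E}⁺ = {A, B, C, D, E} covers every attribute.
{D, E} is a candidate key since {D, E}⁺ = {A, B, C, D, E} covers every attribute.
{B, C, E} is a candidate key since {B, C, E}⁺ = {A, B, C, D, E} covers every attribute.
These are minimal and exhaustive — every other superkey contains one of them.

{A, D}, {A, E}, {B, C, E}, {D, E}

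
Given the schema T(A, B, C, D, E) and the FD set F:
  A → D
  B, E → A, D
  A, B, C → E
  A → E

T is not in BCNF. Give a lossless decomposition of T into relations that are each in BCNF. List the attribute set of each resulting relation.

Candidate keys of the original relation: {A, B, C}, {B, C, E}.
Within {A, B, C, D, E}: {A}⁺ ∩ {A, B, C, D, E} = {A, D, E}, not the whole set, so A → D, E violates BCNF; decompose into {A, D, E} and {A, B, C}.
{A, D, E} has no BCNF violation.
{A, B, C} has no BCNF violation.

{A, B, C}; {A, D, E}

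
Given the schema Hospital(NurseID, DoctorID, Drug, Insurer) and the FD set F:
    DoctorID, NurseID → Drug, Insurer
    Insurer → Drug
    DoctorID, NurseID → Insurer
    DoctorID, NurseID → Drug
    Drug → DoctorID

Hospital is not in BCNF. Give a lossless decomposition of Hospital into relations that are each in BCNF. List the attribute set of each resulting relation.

Candidate keys of the original relation: {DoctorID, NurseID}, {Drug, NurseID}, {Insurer, NurseID}.
{DoctorID, Drug, Insurer, NurseID}: {Insurer} determines {DoctorID, Drug, Insurer} here but is not a superkey — split on Insurer → DoctorID, Drug, giving {DoctorID, Drug, Insurer} and {Insurer, NurseID}.
{DoctorID, Drug, Insurer}: {Drug} determines {DoctorID, Drug} here but is not a superkey — split on Drug → DoctorID, giving {DoctorID, Drug} and {Drug, Insurer}.
{DoctorID, Drug}: every determinant is a superkey — BCNF.
{Drug, Insurer}: every determinant is a superkey — BCNF.
{Insurer, NurseID}: every determinant is a superkey — BCNF.

{DoctorID, Drug}; {Drug, Insurer}; {Insurer, NurseID}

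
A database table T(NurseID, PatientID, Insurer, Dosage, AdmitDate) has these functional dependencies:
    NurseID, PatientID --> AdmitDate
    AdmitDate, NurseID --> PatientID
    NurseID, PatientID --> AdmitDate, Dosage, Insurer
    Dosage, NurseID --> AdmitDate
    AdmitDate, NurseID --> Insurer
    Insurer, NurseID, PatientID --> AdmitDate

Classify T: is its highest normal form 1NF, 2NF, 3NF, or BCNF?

Candidate keys: {AdmitDate, NurseID}, {Dosage, NurseID}, {NurseID, PatientID}. Prime attributes: {AdmitDate, Dosage, NurseID, PatientID}.
Each dependency's left side is a superkey — BCNF holds.

BCNF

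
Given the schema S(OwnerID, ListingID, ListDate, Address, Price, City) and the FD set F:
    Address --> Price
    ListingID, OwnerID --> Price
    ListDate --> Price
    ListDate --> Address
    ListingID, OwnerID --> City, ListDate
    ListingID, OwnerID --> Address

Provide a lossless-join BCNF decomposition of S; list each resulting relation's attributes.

Candidate key of the original relation: {ListingID, OwnerID}.
{Address, City, ListDate, ListingID, OwnerID, Price}: {Address} determines {Address, Price} here but is not a superkey — split on Address --> Price, giving {Address, Price} and {Address, City, ListDate, ListingID, OwnerID}.
{Address, Price}: every determinant is a superkey — BCNF.
{Address, City, ListDate, ListingID, OwnerID}: {ListDate} determines {Address, ListDate} here but is not a superkey — split on ListDate --> Address, giving {Address, ListDate} and {City, ListDate, ListingID, OwnerID}.
{Address, ListDate}: every determinant is a superkey — BCNF.
{City, ListDate, ListingID, OwnerID}: every determinant is a superkey — BCNF.

{Address, ListDate}; {Address, Price}; {City, ListDate, ListingID, OwnerID}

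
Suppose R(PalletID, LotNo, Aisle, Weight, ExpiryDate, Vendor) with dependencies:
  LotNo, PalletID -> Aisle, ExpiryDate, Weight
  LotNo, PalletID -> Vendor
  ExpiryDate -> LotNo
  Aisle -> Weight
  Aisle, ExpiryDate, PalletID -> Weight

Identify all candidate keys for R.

{ExpiryDate, PalletID}, {LotNo, PalletID}

Attributes never on any right-hand side: {PalletID} — every candidate key must contain it.
{ExpiryDate, PalletID}⁺ = {Aisle, ExpiryDate, LotNo, PalletID, Vendor, Weight} — all of the relation — so {ExpiryDate, PalletID} is a candidate key.
{LotNo, PalletID}⁺ = {Aisle, ExpiryDate, LotNo, PalletID, Vendor, Weight} — all of the relation — so {LotNo, PalletID} is a candidate key.
These are minimal and exhaustive — every other superkey contains one of them.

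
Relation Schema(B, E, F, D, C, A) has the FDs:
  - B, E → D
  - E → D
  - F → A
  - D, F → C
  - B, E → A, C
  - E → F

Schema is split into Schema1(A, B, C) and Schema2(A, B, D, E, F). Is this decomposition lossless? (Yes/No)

No

The shared attributes are {A, B} and {A, B}⁺ = {A, B}.
Schema1 ⊄ {A, B} and Schema2 ⊄ {A, B}, so the split is lossy.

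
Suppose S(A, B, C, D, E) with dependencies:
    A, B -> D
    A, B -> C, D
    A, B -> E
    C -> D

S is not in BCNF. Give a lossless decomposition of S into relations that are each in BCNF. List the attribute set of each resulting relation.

{A, B, C, E}; {C, D}

Candidate key of the original relation: {A, B}.
{A, B, C, D, E}: {C} determines {C, D} here but is not a superkey — split on C -> D, giving {C, D} and {A, B, C, E}.
{C, D} has no BCNF violation.
{A, B, C, E} has no BCNF violation.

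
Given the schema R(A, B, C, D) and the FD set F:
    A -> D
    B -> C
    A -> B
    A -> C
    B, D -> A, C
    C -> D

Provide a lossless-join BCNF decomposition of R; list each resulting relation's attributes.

Candidate keys of the original relation: {A}, {B}.
In {A, B, C, D}, {C} is not a superkey ({C}⁺ restricted to this set is {C, D}), so split on C -> D into {C, D} and {A, B, C}.
{C, D} has no BCNF violation.
{A, B, C} has no BCNF violation.

{A, B, C}; {C, D}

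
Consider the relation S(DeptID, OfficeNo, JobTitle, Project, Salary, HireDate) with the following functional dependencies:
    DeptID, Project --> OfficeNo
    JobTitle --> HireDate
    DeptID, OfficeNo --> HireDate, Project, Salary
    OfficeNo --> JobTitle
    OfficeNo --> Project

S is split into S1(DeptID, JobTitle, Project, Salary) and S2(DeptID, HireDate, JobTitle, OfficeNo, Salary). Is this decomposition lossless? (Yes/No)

The shared attributes are {DeptID, JobTitle, Salary} and {DeptID, JobTitle, Salary}⁺ = {DeptID, HireDate, JobTitle, Salary}.
S1 ⊄ {DeptID, HireDate, JobTitle, Salary} and S2 ⊄ {DeptID, HireDate, JobTitle, Salary}, so the split is lossy.

No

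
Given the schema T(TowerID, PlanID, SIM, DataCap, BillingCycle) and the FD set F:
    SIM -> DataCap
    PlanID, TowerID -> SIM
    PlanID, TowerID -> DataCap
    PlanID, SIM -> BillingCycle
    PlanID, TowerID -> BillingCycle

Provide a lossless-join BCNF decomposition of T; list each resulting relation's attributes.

Candidate key of the original relation: {PlanID, TowerID}.
Within {BillingCycle, DataCap, PlanID, SIM, TowerID}: {SIM}⁺ ∩ {BillingCycle, DataCap, PlanID, SIM, TowerID} = {DataCap, SIM}, not the whole set, so SIM -> DataCap violates BCNF; decompose into {DataCap, SIM} and {BillingCycle, PlanID, SIM, TowerID}.
{DataCap, SIM} is in BCNF.
Within {BillingCycle, PlanID, SIM, TowerID}: {PlanID, SIM}⁺ ∩ {BillingCycle, PlanID, SIM, TowerID} = {BillingCycle, PlanID, SIM}, not the whole set, so PlanID, SIM -> BillingCycle violates BCNF; decompose into {BillingCycle, PlanID, SIM} and {PlanID, SIM, TowerID}.
{BillingCycle, PlanID, SIM} is in BCNF.
{PlanID, SIM, TowerID} is in BCNF.

{BillingCycle, PlanID, SIM}; {DataCap, SIM}; {PlanID, SIM, TowerID}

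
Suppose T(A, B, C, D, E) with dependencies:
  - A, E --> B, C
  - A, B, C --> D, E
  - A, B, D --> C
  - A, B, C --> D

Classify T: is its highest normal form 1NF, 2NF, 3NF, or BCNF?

Candidate keys: {A, B, C}, {A, B, D}, {A, E}. Prime attributes: {A, B, C, D, E}.
Every FD has a superkey on the left, so the relation is in BCNF.

BCNF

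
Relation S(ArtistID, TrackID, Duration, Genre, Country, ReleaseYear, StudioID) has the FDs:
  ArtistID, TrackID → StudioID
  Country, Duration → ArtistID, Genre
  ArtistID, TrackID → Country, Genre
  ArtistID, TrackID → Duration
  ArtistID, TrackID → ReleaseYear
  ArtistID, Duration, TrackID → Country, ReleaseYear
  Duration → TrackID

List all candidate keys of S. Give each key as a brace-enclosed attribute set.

{ArtistID, Duration}⁺ = {ArtistID, Country, Duration, Genre, ReleaseYear, StudioID, TrackID}, which is every attribute, so {ArtistID, Duration} is a candidate key.
{ArtistID, TrackID}⁺ = {ArtistID, Country, Duration, Genre, ReleaseYear, StudioID, TrackID}, which is every attribute, so {ArtistID, TrackID} is a candidate key.
{Country, Duration}⁺ = {ArtistID, Country, Duration, Genre, ReleaseYear, StudioID, TrackID}, which is every attribute, so {Country, Duration} is a candidate key.
No proper subset of any of these is a key, and no other minimal superkey exists.

{ArtistID, Duration}, {ArtistID, TrackID}, {Country, Duration}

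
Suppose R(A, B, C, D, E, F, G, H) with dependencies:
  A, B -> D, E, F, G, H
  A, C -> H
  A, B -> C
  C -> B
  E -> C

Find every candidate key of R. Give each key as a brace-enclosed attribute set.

{A, B}, {A, C}, {A, E}

Attributes never on any right-hand side: {A} — every candidate key must contain it.
{A, B}⁺ = {A, B, C, D, E, F, G, H} — all of the relation — so {A, B} is a candidate key.
{A, C}⁺ = {A, B, C, D, E, F, G, H} — all of the relation — so {A, C} is a candidate key.
{A, E}⁺ = {A, B, C, D, E, F, G, H} — all of the relation — so {A, E} is a candidate key.
These are minimal and exhaustive — every other superkey contains one of them.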